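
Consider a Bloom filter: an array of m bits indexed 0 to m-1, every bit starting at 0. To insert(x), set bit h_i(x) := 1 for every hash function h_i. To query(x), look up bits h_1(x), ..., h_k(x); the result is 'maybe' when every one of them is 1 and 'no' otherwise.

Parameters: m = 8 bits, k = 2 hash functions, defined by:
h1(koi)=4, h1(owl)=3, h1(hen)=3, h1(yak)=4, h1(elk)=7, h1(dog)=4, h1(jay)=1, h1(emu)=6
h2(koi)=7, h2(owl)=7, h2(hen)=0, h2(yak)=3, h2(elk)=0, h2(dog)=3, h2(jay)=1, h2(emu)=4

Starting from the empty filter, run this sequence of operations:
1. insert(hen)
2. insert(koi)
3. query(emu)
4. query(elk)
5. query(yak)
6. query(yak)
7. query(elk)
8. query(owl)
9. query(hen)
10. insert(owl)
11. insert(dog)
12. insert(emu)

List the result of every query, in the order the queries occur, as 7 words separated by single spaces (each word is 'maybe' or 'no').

Answer: no maybe maybe maybe maybe maybe maybe

Derivation:
Start: bits=00000000
Op 1: insert hen -> sets bits 0 3 -> bits=10010000
Op 2: insert koi -> sets bits 4 7 -> bits=10011001
Op 3: query emu -> checks bit4=1, bit6=0 (has a 0) -> no
Op 4: query elk -> checks bit0=1, bit7=1 (all 1) -> maybe
Op 5: query yak -> checks bit3=1, bit4=1 (all 1) -> maybe
Op 6: query yak -> checks bit3=1, bit4=1 (all 1) -> maybe
Op 7: query elk -> checks bit0=1, bit7=1 (all 1) -> maybe
Op 8: query owl -> checks bit3=1, bit7=1 (all 1) -> maybe
Op 9: query hen -> checks bit0=1, bit3=1 (all 1) -> maybe
Op 10: insert owl -> sets bits 3 7 -> bits=10011001
Op 11: insert dog -> sets bits 3 4 -> bits=10011001
Op 12: insert emu -> sets bits 4 6 -> bits=10011011
Query results in order: no maybe maybe maybe maybe maybe maybe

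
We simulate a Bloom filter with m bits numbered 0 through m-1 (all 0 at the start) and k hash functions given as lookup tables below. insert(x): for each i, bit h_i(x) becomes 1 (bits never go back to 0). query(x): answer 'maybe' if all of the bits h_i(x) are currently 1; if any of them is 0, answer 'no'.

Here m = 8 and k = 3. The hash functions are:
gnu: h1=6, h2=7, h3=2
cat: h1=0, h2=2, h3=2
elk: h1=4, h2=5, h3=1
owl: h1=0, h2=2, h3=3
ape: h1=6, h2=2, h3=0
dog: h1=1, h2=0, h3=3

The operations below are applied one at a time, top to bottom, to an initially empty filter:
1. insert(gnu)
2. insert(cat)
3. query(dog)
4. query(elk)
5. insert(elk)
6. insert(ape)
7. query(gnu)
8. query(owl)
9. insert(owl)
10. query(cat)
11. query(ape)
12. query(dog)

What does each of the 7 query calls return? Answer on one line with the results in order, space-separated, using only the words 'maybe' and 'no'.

Answer: no no maybe no maybe maybe maybe

Derivation:
Start: bits=00000000
Op 1: insert gnu -> sets bits 2 6 7 -> bits=00100011
Op 2: insert cat -> sets bits 0 2 -> bits=10100011
Op 3: query dog -> checks bit0=1, bit1=0, bit3=0 (has a 0) -> no
Op 4: query elk -> checks bit1=0, bit4=0, bit5=0 (has a 0) -> no
Op 5: insert elk -> sets bits 1 4 5 -> bits=11101111
Op 6: insert ape -> sets bits 0 2 6 -> bits=11101111
Op 7: query gnu -> checks bit2=1, bit6=1, bit7=1 (all 1) -> maybe
Op 8: query owl -> checks bit0=1, bit2=1, bit3=0 (has a 0) -> no
Op 9: insert owl -> sets bits 0 2 3 -> bits=11111111
Op 10: query cat -> checks bit0=1, bit2=1 (all 1) -> maybe
Op 11: query ape -> checks bit0=1, bit2=1, bit6=1 (all 1) -> maybe
Op 12: query dog -> checks bit0=1, bit1=1, bit3=1 (all 1) -> maybe
Query results in order: no no maybe no maybe maybe maybe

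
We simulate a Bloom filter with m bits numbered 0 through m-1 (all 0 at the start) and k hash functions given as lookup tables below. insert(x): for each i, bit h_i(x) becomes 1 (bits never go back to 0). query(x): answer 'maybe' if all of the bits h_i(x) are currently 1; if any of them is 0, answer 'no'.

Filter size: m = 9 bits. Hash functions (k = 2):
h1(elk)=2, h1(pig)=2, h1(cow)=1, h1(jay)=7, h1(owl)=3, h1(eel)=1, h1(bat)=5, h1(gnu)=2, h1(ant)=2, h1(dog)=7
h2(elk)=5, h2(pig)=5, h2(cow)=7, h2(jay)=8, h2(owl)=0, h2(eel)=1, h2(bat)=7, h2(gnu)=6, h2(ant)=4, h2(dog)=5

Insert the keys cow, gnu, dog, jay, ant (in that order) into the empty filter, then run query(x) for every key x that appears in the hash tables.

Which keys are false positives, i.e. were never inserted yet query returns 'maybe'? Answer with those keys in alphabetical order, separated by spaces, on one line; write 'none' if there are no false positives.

Start: bits=000000000
After insert 'cow': sets bits 1 7 -> bits=010000010
After insert 'gnu': sets bits 2 6 -> bits=011000110
After insert 'dog': sets bits 5 7 -> bits=011001110
After insert 'jay': sets bits 7 8 -> bits=011001111
After insert 'ant': sets bits 2 4 -> bits=011011111
Not inserted: bat eel elk owl pig — query each against bits=011011111:
query bat: checks bit5=1, bit7=1 (all 1) -> maybe => FALSE POSITIVE
query eel: checks bit1=1 (all 1) -> maybe => FALSE POSITIVE
query elk: checks bit2=1, bit5=1 (all 1) -> maybe => FALSE POSITIVE
query owl: checks bit0=0, bit3=0 (has a 0) -> no => not a false positive
query pig: checks bit2=1, bit5=1 (all 1) -> maybe => FALSE POSITIVE
False positives (alphabetical): bat eel elk pig

Answer: bat eel elk pig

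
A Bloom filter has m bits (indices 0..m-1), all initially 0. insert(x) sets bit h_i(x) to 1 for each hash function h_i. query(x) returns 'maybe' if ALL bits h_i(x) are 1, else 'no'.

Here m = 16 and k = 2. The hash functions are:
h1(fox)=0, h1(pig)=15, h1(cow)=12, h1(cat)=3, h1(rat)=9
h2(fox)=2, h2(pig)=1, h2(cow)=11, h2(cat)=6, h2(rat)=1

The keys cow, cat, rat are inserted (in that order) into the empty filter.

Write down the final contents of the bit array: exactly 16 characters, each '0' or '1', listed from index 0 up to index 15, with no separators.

Start: bits=0000000000000000
After insert 'cow': sets bits 11 12 -> bits=0000000000011000
After insert 'cat': sets bits 3 6 -> bits=0001001000011000
After insert 'rat': sets bits 1 9 -> bits=0101001001011000

Answer: 0101001001011000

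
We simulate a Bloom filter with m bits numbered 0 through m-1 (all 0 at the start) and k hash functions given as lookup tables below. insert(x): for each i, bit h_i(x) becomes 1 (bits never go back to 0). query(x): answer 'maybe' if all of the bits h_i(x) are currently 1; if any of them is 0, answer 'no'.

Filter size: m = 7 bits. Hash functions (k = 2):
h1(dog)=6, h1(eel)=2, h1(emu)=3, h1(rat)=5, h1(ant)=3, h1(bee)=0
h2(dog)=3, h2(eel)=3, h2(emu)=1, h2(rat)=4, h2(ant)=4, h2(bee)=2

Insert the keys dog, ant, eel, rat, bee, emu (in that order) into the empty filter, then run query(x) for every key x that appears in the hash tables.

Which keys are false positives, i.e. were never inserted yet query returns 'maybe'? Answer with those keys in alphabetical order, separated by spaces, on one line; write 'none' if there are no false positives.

Start: bits=0000000
After insert 'dog': sets bits 3 6 -> bits=0001001
After insert 'ant': sets bits 3 4 -> bits=0001101
After insert 'eel': sets bits 2 3 -> bits=0011101
After insert 'rat': sets bits 4 5 -> bits=0011111
After insert 'bee': sets bits 0 2 -> bits=1011111
After insert 'emu': sets bits 1 3 -> bits=1111111
Not inserted: (none) — query each against bits=1111111:
False positives (alphabetical): none

Answer: none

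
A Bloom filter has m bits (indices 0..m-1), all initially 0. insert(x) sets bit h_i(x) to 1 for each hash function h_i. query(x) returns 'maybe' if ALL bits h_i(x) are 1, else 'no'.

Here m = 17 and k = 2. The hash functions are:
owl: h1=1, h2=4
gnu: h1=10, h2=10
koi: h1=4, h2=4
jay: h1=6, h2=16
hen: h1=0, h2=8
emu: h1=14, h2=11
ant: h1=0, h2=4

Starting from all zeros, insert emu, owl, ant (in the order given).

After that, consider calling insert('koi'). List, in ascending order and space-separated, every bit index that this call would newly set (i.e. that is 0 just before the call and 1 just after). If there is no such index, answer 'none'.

Answer: none

Derivation:
Start: bits=00000000000000000
After insert 'emu': sets bits 11 14 -> bits=00000000000100100
After insert 'owl': sets bits 1 4 -> bits=01001000000100100
After insert 'ant': sets bits 0 4 -> bits=11001000000100100
insert 'koi' would touch bits 4; currently bit4=1
Bits that are 0 among those (would change 0->1): none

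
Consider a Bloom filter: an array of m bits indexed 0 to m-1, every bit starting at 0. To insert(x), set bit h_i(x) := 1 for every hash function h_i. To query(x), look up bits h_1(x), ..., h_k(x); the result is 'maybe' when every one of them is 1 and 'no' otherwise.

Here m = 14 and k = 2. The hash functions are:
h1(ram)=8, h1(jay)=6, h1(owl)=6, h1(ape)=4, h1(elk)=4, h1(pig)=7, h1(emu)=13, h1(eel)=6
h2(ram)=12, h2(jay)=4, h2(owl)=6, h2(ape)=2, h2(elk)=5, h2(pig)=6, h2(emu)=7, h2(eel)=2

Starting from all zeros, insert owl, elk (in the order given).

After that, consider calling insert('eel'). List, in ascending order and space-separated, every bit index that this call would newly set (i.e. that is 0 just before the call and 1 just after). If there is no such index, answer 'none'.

Start: bits=00000000000000
After insert 'owl': sets bits 6 -> bits=00000010000000
After insert 'elk': sets bits 4 5 -> bits=00001110000000
insert 'eel' would touch bits 2 6; currently bit2=0, bit6=1
Bits that are 0 among those (would change 0->1): 2

Answer: 2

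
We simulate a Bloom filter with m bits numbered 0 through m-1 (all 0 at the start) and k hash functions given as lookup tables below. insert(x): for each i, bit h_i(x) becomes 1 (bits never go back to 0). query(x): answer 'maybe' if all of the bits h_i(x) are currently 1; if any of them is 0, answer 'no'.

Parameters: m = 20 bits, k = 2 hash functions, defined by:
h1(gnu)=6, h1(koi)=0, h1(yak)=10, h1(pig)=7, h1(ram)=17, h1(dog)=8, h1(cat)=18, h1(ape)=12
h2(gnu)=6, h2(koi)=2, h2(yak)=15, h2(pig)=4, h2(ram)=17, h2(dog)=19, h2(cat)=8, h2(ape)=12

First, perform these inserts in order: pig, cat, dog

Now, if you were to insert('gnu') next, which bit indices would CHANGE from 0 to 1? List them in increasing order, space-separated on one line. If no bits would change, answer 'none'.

Start: bits=00000000000000000000
After insert 'pig': sets bits 4 7 -> bits=00001001000000000000
After insert 'cat': sets bits 8 18 -> bits=00001001100000000010
After insert 'dog': sets bits 8 19 -> bits=00001001100000000011
insert 'gnu' would touch bits 6; currently bit6=0
Bits that are 0 among those (would change 0->1): 6

Answer: 6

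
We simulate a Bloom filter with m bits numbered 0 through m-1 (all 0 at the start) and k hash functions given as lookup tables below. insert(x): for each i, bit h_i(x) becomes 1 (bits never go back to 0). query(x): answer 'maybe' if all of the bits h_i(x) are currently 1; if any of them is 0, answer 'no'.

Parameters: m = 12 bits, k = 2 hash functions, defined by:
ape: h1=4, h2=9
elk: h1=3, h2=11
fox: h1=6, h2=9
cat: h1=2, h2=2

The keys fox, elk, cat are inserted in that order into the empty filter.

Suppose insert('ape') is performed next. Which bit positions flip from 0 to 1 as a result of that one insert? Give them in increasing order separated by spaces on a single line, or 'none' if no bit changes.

Answer: 4

Derivation:
Start: bits=000000000000
After insert 'fox': sets bits 6 9 -> bits=000000100100
After insert 'elk': sets bits 3 11 -> bits=000100100101
After insert 'cat': sets bits 2 -> bits=001100100101
insert 'ape' would touch bits 4 9; currently bit4=0, bit9=1
Bits that are 0 among those (would change 0->1): 4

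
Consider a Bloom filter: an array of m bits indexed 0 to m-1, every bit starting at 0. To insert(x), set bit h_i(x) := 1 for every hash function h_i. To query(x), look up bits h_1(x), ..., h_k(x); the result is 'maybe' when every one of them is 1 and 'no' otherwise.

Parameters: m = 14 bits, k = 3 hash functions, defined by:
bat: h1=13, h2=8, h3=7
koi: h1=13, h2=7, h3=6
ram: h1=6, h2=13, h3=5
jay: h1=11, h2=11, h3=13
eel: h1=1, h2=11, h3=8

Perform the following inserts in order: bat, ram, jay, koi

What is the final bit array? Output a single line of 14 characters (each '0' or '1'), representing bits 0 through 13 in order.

Start: bits=00000000000000
After insert 'bat': sets bits 7 8 13 -> bits=00000001100001
After insert 'ram': sets bits 5 6 13 -> bits=00000111100001
After insert 'jay': sets bits 11 13 -> bits=00000111100101
After insert 'koi': sets bits 6 7 13 -> bits=00000111100101

Answer: 00000111100101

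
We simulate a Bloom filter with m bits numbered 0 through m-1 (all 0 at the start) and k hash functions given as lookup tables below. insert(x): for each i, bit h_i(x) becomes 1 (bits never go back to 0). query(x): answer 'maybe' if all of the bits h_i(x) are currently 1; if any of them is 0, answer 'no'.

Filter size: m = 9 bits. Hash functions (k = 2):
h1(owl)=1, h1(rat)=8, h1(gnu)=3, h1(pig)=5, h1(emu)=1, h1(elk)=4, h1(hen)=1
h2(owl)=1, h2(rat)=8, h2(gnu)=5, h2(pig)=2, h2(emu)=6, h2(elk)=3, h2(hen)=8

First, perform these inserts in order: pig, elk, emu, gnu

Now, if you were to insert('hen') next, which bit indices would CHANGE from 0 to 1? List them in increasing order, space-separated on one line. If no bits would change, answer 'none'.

Answer: 8

Derivation:
Start: bits=000000000
After insert 'pig': sets bits 2 5 -> bits=001001000
After insert 'elk': sets bits 3 4 -> bits=001111000
After insert 'emu': sets bits 1 6 -> bits=011111100
After insert 'gnu': sets bits 3 5 -> bits=011111100
insert 'hen' would touch bits 1 8; currently bit1=1, bit8=0
Bits that are 0 among those (would change 0->1): 8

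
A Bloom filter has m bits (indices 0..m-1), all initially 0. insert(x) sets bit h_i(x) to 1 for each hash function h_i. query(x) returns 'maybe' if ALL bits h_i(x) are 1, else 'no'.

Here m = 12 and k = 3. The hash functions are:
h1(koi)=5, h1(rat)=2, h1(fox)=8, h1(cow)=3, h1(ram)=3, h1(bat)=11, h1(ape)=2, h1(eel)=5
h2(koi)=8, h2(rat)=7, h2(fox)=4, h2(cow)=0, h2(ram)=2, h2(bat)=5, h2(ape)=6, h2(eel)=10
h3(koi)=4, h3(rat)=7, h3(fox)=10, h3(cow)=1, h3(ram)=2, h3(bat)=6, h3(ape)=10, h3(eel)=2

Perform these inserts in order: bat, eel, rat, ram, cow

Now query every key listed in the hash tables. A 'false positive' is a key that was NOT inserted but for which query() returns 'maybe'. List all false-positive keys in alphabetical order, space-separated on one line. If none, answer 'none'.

Answer: ape

Derivation:
Start: bits=000000000000
After insert 'bat': sets bits 5 6 11 -> bits=000001100001
After insert 'eel': sets bits 2 5 10 -> bits=001001100011
After insert 'rat': sets bits 2 7 -> bits=001001110011
After insert 'ram': sets bits 2 3 -> bits=001101110011
After insert 'cow': sets bits 0 1 3 -> bits=111101110011
Not inserted: ape fox koi — query each against bits=111101110011:
query ape: checks bit2=1, bit6=1, bit10=1 (all 1) -> maybe => FALSE POSITIVE
query fox: checks bit4=0, bit8=0, bit10=1 (has a 0) -> no => not a false positive
query koi: checks bit4=0, bit5=1, bit8=0 (has a 0) -> no => not a false positive
False positives (alphabetical): ape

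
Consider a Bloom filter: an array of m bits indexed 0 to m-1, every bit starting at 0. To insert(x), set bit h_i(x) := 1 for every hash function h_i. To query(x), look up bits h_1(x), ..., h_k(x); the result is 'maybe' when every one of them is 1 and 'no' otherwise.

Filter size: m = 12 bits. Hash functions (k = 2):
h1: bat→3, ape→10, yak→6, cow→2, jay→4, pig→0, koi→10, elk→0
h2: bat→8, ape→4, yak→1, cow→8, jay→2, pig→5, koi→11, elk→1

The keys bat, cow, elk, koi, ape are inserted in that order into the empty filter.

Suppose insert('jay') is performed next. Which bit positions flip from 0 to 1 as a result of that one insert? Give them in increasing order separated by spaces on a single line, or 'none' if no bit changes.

Answer: none

Derivation:
Start: bits=000000000000
After insert 'bat': sets bits 3 8 -> bits=000100001000
After insert 'cow': sets bits 2 8 -> bits=001100001000
After insert 'elk': sets bits 0 1 -> bits=111100001000
After insert 'koi': sets bits 10 11 -> bits=111100001011
After insert 'ape': sets bits 4 10 -> bits=111110001011
insert 'jay' would touch bits 2 4; currently bit2=1, bit4=1
Bits that are 0 among those (would change 0->1): none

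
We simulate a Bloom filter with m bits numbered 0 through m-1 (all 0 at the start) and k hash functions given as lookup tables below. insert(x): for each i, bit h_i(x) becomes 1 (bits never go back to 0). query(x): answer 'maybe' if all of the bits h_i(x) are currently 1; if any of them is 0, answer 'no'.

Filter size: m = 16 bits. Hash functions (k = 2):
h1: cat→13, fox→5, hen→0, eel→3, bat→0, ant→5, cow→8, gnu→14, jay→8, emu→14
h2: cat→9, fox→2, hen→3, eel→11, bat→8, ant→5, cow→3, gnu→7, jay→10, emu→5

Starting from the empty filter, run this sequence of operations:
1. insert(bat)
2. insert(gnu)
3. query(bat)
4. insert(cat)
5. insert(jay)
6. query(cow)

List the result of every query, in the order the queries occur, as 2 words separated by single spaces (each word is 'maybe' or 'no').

Start: bits=0000000000000000
Op 1: insert bat -> sets bits 0 8 -> bits=1000000010000000
Op 2: insert gnu -> sets bits 7 14 -> bits=1000000110000010
Op 3: query bat -> checks bit0=1, bit8=1 (all 1) -> maybe
Op 4: insert cat -> sets bits 9 13 -> bits=1000000111000110
Op 5: insert jay -> sets bits 8 10 -> bits=1000000111100110
Op 6: query cow -> checks bit3=0, bit8=1 (has a 0) -> no
Query results in order: maybe no

Answer: maybe no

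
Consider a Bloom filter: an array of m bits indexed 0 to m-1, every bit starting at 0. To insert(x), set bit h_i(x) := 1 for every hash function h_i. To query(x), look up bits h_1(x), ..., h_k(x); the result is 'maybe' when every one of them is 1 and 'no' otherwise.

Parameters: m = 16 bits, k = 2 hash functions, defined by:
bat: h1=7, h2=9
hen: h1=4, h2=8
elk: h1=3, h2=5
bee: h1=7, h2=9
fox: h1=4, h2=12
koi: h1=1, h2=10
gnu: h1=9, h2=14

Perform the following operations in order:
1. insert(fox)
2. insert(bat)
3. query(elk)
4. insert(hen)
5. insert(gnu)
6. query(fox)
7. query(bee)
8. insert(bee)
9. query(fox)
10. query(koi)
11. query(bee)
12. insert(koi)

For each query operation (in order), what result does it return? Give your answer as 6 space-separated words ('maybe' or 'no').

Answer: no maybe maybe maybe no maybe

Derivation:
Start: bits=0000000000000000
Op 1: insert fox -> sets bits 4 12 -> bits=0000100000001000
Op 2: insert bat -> sets bits 7 9 -> bits=0000100101001000
Op 3: query elk -> checks bit3=0, bit5=0 (has a 0) -> no
Op 4: insert hen -> sets bits 4 8 -> bits=0000100111001000
Op 5: insert gnu -> sets bits 9 14 -> bits=0000100111001010
Op 6: query fox -> checks bit4=1, bit12=1 (all 1) -> maybe
Op 7: query bee -> checks bit7=1, bit9=1 (all 1) -> maybe
Op 8: insert bee -> sets bits 7 9 -> bits=0000100111001010
Op 9: query fox -> checks bit4=1, bit12=1 (all 1) -> maybe
Op 10: query koi -> checks bit1=0, bit10=0 (has a 0) -> no
Op 11: query bee -> checks bit7=1, bit9=1 (all 1) -> maybe
Op 12: insert koi -> sets bits 1 10 -> bits=0100100111101010
Query results in order: no maybe maybe maybe no maybe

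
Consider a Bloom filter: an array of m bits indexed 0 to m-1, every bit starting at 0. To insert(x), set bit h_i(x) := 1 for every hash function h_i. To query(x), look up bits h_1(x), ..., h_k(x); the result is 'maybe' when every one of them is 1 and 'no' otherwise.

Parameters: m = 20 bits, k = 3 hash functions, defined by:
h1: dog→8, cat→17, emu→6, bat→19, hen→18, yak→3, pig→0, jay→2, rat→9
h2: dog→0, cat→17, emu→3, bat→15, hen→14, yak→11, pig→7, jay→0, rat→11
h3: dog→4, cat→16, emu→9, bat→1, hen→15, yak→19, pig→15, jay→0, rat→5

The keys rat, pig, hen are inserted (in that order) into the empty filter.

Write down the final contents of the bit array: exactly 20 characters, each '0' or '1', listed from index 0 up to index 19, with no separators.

Answer: 10000101010100110010

Derivation:
Start: bits=00000000000000000000
After insert 'rat': sets bits 5 9 11 -> bits=00000100010100000000
After insert 'pig': sets bits 0 7 15 -> bits=10000101010100010000
After insert 'hen': sets bits 14 15 18 -> bits=10000101010100110010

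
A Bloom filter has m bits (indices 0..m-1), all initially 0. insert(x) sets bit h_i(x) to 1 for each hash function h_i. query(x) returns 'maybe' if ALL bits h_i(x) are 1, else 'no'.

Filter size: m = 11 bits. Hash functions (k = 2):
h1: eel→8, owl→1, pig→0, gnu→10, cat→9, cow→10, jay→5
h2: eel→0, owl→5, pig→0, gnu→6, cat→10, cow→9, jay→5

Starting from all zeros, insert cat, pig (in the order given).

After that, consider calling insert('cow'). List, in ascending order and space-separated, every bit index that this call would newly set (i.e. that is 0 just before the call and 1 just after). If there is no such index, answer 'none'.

Answer: none

Derivation:
Start: bits=00000000000
After insert 'cat': sets bits 9 10 -> bits=00000000011
After insert 'pig': sets bits 0 -> bits=10000000011
insert 'cow' would touch bits 9 10; currently bit9=1, bit10=1
Bits that are 0 among those (would change 0->1): none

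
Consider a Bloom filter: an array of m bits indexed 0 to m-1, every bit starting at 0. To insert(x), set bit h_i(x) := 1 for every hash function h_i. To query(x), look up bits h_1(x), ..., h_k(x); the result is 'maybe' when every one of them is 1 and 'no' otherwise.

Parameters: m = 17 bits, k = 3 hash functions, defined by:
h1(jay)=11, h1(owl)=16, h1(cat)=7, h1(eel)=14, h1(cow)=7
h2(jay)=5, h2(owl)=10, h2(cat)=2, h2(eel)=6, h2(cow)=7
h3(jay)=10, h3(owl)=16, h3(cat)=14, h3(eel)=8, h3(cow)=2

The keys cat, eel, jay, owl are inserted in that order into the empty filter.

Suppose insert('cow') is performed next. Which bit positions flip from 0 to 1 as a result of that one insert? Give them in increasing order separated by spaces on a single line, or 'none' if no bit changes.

Start: bits=00000000000000000
After insert 'cat': sets bits 2 7 14 -> bits=00100001000000100
After insert 'eel': sets bits 6 8 14 -> bits=00100011100000100
After insert 'jay': sets bits 5 10 11 -> bits=00100111101100100
After insert 'owl': sets bits 10 16 -> bits=00100111101100101
insert 'cow' would touch bits 2 7; currently bit2=1, bit7=1
Bits that are 0 among those (would change 0->1): none

Answer: none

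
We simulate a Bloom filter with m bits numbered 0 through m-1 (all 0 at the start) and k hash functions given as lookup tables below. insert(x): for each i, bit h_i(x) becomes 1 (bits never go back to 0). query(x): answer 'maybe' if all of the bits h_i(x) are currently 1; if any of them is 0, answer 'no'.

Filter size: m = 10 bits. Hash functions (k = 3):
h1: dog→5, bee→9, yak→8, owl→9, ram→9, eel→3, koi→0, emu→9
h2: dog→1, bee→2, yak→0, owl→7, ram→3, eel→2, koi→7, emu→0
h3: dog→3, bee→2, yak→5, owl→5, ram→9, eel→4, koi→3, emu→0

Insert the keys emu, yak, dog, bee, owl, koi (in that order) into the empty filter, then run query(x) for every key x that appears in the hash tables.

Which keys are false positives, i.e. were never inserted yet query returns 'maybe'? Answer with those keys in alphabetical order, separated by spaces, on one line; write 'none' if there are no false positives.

Answer: ram

Derivation:
Start: bits=0000000000
After insert 'emu': sets bits 0 9 -> bits=1000000001
After insert 'yak': sets bits 0 5 8 -> bits=1000010011
After insert 'dog': sets bits 1 3 5 -> bits=1101010011
After insert 'bee': sets bits 2 9 -> bits=1111010011
After insert 'owl': sets bits 5 7 9 -> bits=1111010111
After insert 'koi': sets bits 0 3 7 -> bits=1111010111
Not inserted: eel ram — query each against bits=1111010111:
query eel: checks bit2=1, bit3=1, bit4=0 (has a 0) -> no => not a false positive
query ram: checks bit3=1, bit9=1 (all 1) -> maybe => FALSE POSITIVE
False positives (alphabetical): ram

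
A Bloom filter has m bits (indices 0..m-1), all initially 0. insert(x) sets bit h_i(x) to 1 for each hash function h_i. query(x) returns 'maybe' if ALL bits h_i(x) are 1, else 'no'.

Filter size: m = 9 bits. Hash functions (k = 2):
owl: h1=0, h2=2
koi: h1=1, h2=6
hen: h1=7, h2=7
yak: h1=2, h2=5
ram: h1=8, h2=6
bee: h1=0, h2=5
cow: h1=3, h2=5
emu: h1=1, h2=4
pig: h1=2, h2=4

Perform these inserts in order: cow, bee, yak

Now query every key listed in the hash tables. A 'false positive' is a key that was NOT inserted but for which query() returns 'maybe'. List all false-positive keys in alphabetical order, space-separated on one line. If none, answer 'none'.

Answer: owl

Derivation:
Start: bits=000000000
After insert 'cow': sets bits 3 5 -> bits=000101000
After insert 'bee': sets bits 0 5 -> bits=100101000
After insert 'yak': sets bits 2 5 -> bits=101101000
Not inserted: emu hen koi owl pig ram — query each against bits=101101000:
query emu: checks bit1=0, bit4=0 (has a 0) -> no => not a false positive
query hen: checks bit7=0 (has a 0) -> no => not a false positive
query koi: checks bit1=0, bit6=0 (has a 0) -> no => not a false positive
query owl: checks bit0=1, bit2=1 (all 1) -> maybe => FALSE POSITIVE
query pig: checks bit2=1, bit4=0 (has a 0) -> no => not a false positive
query ram: checks bit6=0, bit8=0 (has a 0) -> no => not a false positive
False positives (alphabetical): owl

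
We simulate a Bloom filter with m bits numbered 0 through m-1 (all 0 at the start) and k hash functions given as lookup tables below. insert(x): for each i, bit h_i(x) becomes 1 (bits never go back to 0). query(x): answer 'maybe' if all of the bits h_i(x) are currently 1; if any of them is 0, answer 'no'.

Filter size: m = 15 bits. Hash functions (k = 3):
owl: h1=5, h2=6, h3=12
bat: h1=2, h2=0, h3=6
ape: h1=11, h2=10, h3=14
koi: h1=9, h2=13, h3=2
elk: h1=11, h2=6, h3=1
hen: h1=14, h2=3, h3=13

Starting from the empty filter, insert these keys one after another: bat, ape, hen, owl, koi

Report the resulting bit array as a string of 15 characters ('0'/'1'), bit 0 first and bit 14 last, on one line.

Answer: 101101100111111

Derivation:
Start: bits=000000000000000
After insert 'bat': sets bits 0 2 6 -> bits=101000100000000
After insert 'ape': sets bits 10 11 14 -> bits=101000100011001
After insert 'hen': sets bits 3 13 14 -> bits=101100100011011
After insert 'owl': sets bits 5 6 12 -> bits=101101100011111
After insert 'koi': sets bits 2 9 13 -> bits=101101100111111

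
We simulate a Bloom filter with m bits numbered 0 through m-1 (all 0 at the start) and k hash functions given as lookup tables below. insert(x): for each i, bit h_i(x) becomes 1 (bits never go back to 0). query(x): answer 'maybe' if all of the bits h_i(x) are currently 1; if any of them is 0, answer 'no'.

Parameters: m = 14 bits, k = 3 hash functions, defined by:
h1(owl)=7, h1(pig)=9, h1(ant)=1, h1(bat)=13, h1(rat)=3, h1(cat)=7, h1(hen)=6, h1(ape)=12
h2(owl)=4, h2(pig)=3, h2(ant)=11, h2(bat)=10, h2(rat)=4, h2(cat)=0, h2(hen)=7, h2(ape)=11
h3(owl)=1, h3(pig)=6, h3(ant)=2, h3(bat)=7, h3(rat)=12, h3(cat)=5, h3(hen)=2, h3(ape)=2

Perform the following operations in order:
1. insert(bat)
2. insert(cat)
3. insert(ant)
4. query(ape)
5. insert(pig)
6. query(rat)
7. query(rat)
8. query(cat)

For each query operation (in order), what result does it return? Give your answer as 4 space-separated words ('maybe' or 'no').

Answer: no no no maybe

Derivation:
Start: bits=00000000000000
Op 1: insert bat -> sets bits 7 10 13 -> bits=00000001001001
Op 2: insert cat -> sets bits 0 5 7 -> bits=10000101001001
Op 3: insert ant -> sets bits 1 2 11 -> bits=11100101001101
Op 4: query ape -> checks bit2=1, bit11=1, bit12=0 (has a 0) -> no
Op 5: insert pig -> sets bits 3 6 9 -> bits=11110111011101
Op 6: query rat -> checks bit3=1, bit4=0, bit12=0 (has a 0) -> no
Op 7: query rat -> checks bit3=1, bit4=0, bit12=0 (has a 0) -> no
Op 8: query cat -> checks bit0=1, bit5=1, bit7=1 (all 1) -> maybe
Query results in order: no no no maybe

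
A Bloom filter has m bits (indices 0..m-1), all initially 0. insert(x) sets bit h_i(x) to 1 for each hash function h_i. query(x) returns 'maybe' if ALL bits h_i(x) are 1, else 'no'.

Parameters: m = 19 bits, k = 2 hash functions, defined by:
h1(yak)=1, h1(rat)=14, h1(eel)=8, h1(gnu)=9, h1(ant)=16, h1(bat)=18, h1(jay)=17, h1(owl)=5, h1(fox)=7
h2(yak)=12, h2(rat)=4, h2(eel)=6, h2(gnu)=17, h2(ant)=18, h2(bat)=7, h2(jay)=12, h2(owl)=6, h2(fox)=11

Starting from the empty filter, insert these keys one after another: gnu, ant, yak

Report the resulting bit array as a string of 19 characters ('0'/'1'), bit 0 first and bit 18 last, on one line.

Answer: 0100000001001000111

Derivation:
Start: bits=0000000000000000000
After insert 'gnu': sets bits 9 17 -> bits=0000000001000000010
After insert 'ant': sets bits 16 18 -> bits=0000000001000000111
After insert 'yak': sets bits 1 12 -> bits=0100000001001000111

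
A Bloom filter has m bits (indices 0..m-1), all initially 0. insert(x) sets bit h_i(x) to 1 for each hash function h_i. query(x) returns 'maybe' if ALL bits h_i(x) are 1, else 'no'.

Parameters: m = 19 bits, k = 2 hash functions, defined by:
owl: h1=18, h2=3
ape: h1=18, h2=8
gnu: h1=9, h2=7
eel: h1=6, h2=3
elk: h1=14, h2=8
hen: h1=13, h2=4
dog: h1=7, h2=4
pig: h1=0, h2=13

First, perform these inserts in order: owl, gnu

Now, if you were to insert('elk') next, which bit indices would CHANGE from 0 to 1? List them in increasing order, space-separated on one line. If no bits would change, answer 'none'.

Answer: 8 14

Derivation:
Start: bits=0000000000000000000
After insert 'owl': sets bits 3 18 -> bits=0001000000000000001
After insert 'gnu': sets bits 7 9 -> bits=0001000101000000001
insert 'elk' would touch bits 8 14; currently bit8=0, bit14=0
Bits that are 0 among those (would change 0->1): 8 14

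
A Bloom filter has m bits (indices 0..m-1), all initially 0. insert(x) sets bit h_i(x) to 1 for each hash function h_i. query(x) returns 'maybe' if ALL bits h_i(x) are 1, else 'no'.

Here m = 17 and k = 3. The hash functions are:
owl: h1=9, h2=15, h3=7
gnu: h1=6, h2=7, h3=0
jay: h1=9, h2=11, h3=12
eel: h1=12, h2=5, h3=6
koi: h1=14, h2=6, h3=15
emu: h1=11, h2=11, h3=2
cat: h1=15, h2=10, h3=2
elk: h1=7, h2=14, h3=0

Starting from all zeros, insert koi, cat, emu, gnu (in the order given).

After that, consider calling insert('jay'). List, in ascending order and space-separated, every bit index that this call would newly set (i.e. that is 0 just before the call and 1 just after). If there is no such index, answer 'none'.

Answer: 9 12

Derivation:
Start: bits=00000000000000000
After insert 'koi': sets bits 6 14 15 -> bits=00000010000000110
After insert 'cat': sets bits 2 10 15 -> bits=00100010001000110
After insert 'emu': sets bits 2 11 -> bits=00100010001100110
After insert 'gnu': sets bits 0 6 7 -> bits=10100011001100110
insert 'jay' would touch bits 9 11 12; currently bit9=0, bit11=1, bit12=0
Bits that are 0 among those (would change 0->1): 9 12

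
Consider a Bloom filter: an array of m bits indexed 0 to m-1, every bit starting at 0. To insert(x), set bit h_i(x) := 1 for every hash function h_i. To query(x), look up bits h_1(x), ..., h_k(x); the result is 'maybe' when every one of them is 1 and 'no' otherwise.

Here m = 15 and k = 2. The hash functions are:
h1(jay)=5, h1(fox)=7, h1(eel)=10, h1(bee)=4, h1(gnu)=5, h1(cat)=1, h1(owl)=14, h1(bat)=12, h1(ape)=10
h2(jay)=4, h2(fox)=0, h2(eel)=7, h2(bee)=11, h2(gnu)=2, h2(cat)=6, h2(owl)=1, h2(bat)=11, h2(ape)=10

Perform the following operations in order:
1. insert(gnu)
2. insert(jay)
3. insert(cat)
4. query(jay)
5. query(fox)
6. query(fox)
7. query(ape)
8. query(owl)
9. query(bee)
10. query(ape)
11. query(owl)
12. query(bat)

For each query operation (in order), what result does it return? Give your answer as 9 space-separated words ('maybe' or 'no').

Answer: maybe no no no no no no no no

Derivation:
Start: bits=000000000000000
Op 1: insert gnu -> sets bits 2 5 -> bits=001001000000000
Op 2: insert jay -> sets bits 4 5 -> bits=001011000000000
Op 3: insert cat -> sets bits 1 6 -> bits=011011100000000
Op 4: query jay -> checks bit4=1, bit5=1 (all 1) -> maybe
Op 5: query fox -> checks bit0=0, bit7=0 (has a 0) -> no
Op 6: query fox -> checks bit0=0, bit7=0 (has a 0) -> no
Op 7: query ape -> checks bit10=0 (has a 0) -> no
Op 8: query owl -> checks bit1=1, bit14=0 (has a 0) -> no
Op 9: query bee -> checks bit4=1, bit11=0 (has a 0) -> no
Op 10: query ape -> checks bit10=0 (has a 0) -> no
Op 11: query owl -> checks bit1=1, bit14=0 (has a 0) -> no
Op 12: query bat -> checks bit11=0, bit12=0 (has a 0) -> no
Query results in order: maybe no no no no no no no no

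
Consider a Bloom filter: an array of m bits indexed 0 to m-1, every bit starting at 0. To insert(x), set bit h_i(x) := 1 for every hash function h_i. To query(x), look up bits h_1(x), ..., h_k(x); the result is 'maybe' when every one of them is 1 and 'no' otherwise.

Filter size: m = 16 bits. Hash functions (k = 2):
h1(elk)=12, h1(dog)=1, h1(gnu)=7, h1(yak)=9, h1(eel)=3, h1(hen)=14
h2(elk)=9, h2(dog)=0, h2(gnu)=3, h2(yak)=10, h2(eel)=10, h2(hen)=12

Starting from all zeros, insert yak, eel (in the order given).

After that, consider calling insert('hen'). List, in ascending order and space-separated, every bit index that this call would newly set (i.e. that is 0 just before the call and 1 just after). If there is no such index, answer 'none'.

Start: bits=0000000000000000
After insert 'yak': sets bits 9 10 -> bits=0000000001100000
After insert 'eel': sets bits 3 10 -> bits=0001000001100000
insert 'hen' would touch bits 12 14; currently bit12=0, bit14=0
Bits that are 0 among those (would change 0->1): 12 14

Answer: 12 14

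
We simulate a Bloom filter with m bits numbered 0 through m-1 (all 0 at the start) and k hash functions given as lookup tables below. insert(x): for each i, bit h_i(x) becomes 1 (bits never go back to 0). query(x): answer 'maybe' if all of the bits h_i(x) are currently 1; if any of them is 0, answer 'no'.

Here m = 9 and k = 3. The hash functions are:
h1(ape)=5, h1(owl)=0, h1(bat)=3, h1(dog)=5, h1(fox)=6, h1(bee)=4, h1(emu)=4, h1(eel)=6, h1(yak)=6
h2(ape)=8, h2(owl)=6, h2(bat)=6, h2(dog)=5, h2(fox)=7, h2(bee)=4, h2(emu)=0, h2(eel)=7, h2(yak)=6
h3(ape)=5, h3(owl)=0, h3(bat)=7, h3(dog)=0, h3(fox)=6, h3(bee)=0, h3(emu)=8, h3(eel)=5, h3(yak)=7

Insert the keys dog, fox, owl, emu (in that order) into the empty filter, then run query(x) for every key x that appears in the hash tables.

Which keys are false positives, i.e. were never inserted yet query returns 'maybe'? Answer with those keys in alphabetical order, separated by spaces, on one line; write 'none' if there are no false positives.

Start: bits=000000000
After insert 'dog': sets bits 0 5 -> bits=100001000
After insert 'fox': sets bits 6 7 -> bits=100001110
After insert 'owl': sets bits 0 6 -> bits=100001110
After insert 'emu': sets bits 0 4 8 -> bits=100011111
Not inserted: ape bat bee eel yak — query each against bits=100011111:
query ape: checks bit5=1, bit8=1 (all 1) -> maybe => FALSE POSITIVE
query bat: checks bit3=0, bit6=1, bit7=1 (has a 0) -> no => not a false positive
query bee: checks bit0=1, bit4=1 (all 1) -> maybe => FALSE POSITIVE
query eel: checks bit5=1, bit6=1, bit7=1 (all 1) -> maybe => FALSE POSITIVE
query yak: checks bit6=1, bit7=1 (all 1) -> maybe => FALSE POSITIVE
False positives (alphabetical): ape bee eel yak

Answer: ape bee eel yak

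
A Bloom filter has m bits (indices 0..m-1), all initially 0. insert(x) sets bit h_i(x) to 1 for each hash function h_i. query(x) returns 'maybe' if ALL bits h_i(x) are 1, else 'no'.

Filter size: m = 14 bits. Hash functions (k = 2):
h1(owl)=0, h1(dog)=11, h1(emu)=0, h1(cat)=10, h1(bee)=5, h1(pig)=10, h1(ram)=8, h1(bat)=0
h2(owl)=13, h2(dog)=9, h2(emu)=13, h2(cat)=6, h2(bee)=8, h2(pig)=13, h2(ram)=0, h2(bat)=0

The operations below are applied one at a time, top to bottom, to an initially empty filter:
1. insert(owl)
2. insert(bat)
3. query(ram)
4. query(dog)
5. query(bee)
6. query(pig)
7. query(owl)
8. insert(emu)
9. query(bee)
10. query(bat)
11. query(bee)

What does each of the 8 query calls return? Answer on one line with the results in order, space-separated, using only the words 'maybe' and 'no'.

Answer: no no no no maybe no maybe no

Derivation:
Start: bits=00000000000000
Op 1: insert owl -> sets bits 0 13 -> bits=10000000000001
Op 2: insert bat -> sets bits 0 -> bits=10000000000001
Op 3: query ram -> checks bit0=1, bit8=0 (has a 0) -> no
Op 4: query dog -> checks bit9=0, bit11=0 (has a 0) -> no
Op 5: query bee -> checks bit5=0, bit8=0 (has a 0) -> no
Op 6: query pig -> checks bit10=0, bit13=1 (has a 0) -> no
Op 7: query owl -> checks bit0=1, bit13=1 (all 1) -> maybe
Op 8: insert emu -> sets bits 0 13 -> bits=10000000000001
Op 9: query bee -> checks bit5=0, bit8=0 (has a 0) -> no
Op 10: query bat -> checks bit0=1 (all 1) -> maybe
Op 11: query bee -> checks bit5=0, bit8=0 (has a 0) -> no
Query results in order: no no no no maybe no maybe no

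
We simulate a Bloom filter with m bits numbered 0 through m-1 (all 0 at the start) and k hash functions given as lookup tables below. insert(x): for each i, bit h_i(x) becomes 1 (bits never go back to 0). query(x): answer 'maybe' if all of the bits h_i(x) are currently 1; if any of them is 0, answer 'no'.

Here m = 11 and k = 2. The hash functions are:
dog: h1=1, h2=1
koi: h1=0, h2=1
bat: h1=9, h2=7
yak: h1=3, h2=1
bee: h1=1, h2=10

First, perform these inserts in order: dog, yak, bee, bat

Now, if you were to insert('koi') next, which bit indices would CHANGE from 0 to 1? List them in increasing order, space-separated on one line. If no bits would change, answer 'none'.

Start: bits=00000000000
After insert 'dog': sets bits 1 -> bits=01000000000
After insert 'yak': sets bits 1 3 -> bits=01010000000
After insert 'bee': sets bits 1 10 -> bits=01010000001
After insert 'bat': sets bits 7 9 -> bits=01010001011
insert 'koi' would touch bits 0 1; currently bit0=0, bit1=1
Bits that are 0 among those (would change 0->1): 0

Answer: 0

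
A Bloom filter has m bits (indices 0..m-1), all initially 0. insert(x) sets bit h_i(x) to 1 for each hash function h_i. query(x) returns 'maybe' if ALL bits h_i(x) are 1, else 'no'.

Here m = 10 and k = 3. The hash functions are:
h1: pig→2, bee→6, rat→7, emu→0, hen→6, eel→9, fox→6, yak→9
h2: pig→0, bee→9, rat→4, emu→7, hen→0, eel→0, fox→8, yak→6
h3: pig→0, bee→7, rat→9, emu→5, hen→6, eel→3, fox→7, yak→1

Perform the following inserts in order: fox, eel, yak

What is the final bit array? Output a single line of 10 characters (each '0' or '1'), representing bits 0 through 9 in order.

Answer: 1101001111

Derivation:
Start: bits=0000000000
After insert 'fox': sets bits 6 7 8 -> bits=0000001110
After insert 'eel': sets bits 0 3 9 -> bits=1001001111
After insert 'yak': sets bits 1 6 9 -> bits=1101001111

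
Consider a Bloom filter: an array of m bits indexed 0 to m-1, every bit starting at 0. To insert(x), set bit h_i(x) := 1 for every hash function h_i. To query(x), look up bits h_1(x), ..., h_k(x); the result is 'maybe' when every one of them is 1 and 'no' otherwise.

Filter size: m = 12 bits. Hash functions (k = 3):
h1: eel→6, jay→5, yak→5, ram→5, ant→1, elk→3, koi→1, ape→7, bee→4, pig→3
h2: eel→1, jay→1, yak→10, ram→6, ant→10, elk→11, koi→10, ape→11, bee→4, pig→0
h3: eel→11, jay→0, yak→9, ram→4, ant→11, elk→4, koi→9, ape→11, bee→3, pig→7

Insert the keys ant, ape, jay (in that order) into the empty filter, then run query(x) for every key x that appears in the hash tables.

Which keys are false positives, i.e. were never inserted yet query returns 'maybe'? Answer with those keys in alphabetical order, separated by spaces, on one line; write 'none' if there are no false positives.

Start: bits=000000000000
After insert 'ant': sets bits 1 10 11 -> bits=010000000011
After insert 'ape': sets bits 7 11 -> bits=010000010011
After insert 'jay': sets bits 0 1 5 -> bits=110001010011
Not inserted: bee eel elk koi pig ram yak — query each against bits=110001010011:
query bee: checks bit3=0, bit4=0 (has a 0) -> no => not a false positive
query eel: checks bit1=1, bit6=0, bit11=1 (has a 0) -> no => not a false positive
query elk: checks bit3=0, bit4=0, bit11=1 (has a 0) -> no => not a false positive
query koi: checks bit1=1, bit9=0, bit10=1 (has a 0) -> no => not a false positive
query pig: checks bit0=1, bit3=0, bit7=1 (has a 0) -> no => not a false positive
query ram: checks bit4=0, bit5=1, bit6=0 (has a 0) -> no => not a false positive
query yak: checks bit5=1, bit9=0, bit10=1 (has a 0) -> no => not a false positive
False positives (alphabetical): none

Answer: none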